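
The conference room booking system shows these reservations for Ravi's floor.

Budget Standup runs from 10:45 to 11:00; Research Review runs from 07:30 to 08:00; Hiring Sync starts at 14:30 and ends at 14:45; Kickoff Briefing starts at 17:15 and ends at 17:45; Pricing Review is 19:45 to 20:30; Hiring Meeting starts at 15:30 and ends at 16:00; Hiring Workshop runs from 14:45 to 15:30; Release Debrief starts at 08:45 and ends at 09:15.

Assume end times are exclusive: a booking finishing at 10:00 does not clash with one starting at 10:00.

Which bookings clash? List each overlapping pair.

no overlapping pairs

Two intervals overlap when each starts before the other ends.
Sorted by start: Research Review, Release Debrief, Budget Standup, Hiring Sync, Hiring Workshop, Hiring Meeting, Kickoff Briefing, Pricing Review.
Release Debrief starts after Research Review ends — done with Research Review.
Budget Standup starts after Release Debrief ends — done with Release Debrief.
Hiring Sync starts after Budget Standup ends — done with Budget Standup.
Hiring Workshop starts exactly when Hiring Sync ends (back-to-back, no overlap) — done with Hiring Sync.
Hiring Meeting starts exactly when Hiring Workshop ends (back-to-back, no overlap) — done with Hiring Workshop.
Kickoff Briefing starts after Hiring Meeting ends — done with Hiring Meeting.
Pricing Review starts after Kickoff Briefing ends.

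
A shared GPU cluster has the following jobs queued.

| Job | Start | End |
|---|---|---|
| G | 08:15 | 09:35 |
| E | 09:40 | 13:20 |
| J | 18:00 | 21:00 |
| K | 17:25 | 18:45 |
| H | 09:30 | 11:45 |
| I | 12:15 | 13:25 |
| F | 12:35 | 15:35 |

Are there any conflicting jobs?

Sorted by start: G, H, E, I, F, K, J.
H starts before G ends → G and H overlap.
That's a conflict, so the schedule is not conflict-free.

Yes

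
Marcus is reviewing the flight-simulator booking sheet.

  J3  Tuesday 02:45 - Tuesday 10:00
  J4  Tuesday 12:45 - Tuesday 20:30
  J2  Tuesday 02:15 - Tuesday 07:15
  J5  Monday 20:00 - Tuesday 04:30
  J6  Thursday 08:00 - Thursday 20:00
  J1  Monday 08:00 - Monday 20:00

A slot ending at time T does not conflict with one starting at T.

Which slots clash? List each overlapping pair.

Sorted by start: J1, J5, J2, J3, J4, J6.
J5 starts exactly when J1 ends (back-to-back, no overlap), so nothing later overlaps J1 either.
J2 starts before J5 ends → J5 and J2 overlap.
J3 starts before J5 ends → J5 and J3 overlap.
J4 starts after J5 ends, so nothing later overlaps J5 either.
J3 starts before J2 ends → J2 and J3 overlap.
J4 starts after J2 ends, so nothing later overlaps J2 either.
J4 starts after J3 ends, so nothing later overlaps J3 either.
J6 starts after J4 ends.

J2 & J3, J2 & J5, J3 & J5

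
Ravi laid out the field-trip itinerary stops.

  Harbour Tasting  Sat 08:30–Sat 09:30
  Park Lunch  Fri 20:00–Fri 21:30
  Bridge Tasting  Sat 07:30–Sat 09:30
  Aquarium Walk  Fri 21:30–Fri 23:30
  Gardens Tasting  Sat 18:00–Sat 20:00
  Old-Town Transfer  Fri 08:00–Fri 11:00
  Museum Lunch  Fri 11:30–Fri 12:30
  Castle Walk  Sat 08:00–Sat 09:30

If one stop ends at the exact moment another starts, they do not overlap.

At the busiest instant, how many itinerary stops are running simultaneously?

Sweep the timeline, counting +1 at each start and −1 at each end (ends before starts at a tie):
Fri 08:00 start Old-Town Transfer → 1
Fri 11:00 end Old-Town Transfer → 0
Fri 11:30 start Museum Lunch → 1
Fri 12:30 end Museum Lunch → 0
Fri 20:00 start Park Lunch → 1
Fri 21:30 end Park Lunch → 0
Fri 21:30 start Aquarium Walk → 1
Fri 23:30 end Aquarium Walk → 0
Sat 07:30 start Bridge Tasting → 1
Sat 08:00 start Castle Walk → 2
Sat 08:30 start Harbour Tasting → 3
Sat 09:30 end Bridge Tasting → 2
Sat 09:30 end Castle Walk → 1
Sat 09:30 end Harbour Tasting → 0
Sat 18:00 start Gardens Tasting → 1
Sat 20:00 end Gardens Tasting → 0
Peak is 3, at Sat 08:30 (Bridge Tasting, Castle Walk, Harbour Tasting).

3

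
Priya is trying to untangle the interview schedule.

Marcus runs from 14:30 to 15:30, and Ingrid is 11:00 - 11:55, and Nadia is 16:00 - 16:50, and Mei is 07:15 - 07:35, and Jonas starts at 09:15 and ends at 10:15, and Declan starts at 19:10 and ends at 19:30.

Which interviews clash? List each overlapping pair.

no overlapping pairs

Sorted by start: Mei, Jonas, Ingrid, Marcus, Nadia, Declan.
Jonas starts after Mei ends, so nothing later overlaps Mei either.
Ingrid starts after Jonas ends, so nothing later overlaps Jonas either.
Marcus starts after Ingrid ends, so nothing later overlaps Ingrid either.
Nadia starts after Marcus ends, so nothing later overlaps Marcus either.
Declan starts after Nadia ends.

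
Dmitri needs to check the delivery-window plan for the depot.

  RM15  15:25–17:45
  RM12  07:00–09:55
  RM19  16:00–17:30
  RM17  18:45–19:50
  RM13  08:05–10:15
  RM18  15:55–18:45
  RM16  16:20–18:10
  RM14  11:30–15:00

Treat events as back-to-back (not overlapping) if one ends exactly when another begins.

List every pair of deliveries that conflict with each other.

RM12 & RM13, RM15 & RM16, RM15 & RM18, RM15 & RM19, RM16 & RM18, RM16 & RM19, RM18 & RM19

Sorted by start: RM12, RM13, RM14, RM15, RM18, RM19, RM16, RM17.
RM13 starts before RM12 ends → RM12 and RM13 overlap.
RM14 starts after RM12 ends — done with RM12.
RM14 starts after RM13 ends — done with RM13.
RM15 starts after RM14 ends — done with RM14.
RM18 starts before RM15 ends → RM15 and RM18 overlap.
RM19 starts before RM15 ends → RM15 and RM19 overlap.
RM16 starts before RM15 ends → RM15 and RM16 overlap.
RM17 starts after RM15 ends.
RM19 starts before RM18 ends → RM18 and RM19 overlap.
RM16 starts before RM18 ends → RM18 and RM16 overlap.
RM17 starts exactly when RM18 ends (back-to-back, no overlap).
RM16 starts before RM19 ends → RM19 and RM16 overlap.
RM17 starts after RM19 ends.
RM17 starts after RM16 ends.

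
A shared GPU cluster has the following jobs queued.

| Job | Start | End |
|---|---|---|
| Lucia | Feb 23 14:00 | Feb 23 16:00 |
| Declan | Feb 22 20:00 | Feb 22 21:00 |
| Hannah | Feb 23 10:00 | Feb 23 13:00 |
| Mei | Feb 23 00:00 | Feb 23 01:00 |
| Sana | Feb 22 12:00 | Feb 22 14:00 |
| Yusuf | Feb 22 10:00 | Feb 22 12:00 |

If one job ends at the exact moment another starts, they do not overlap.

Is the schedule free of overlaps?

Yes

Sorted by start: Yusuf, Sana, Declan, Mei, Hannah, Lucia.
Sana starts exactly when Yusuf ends (back-to-back, no overlap) — done with Yusuf.
Declan starts after Sana ends — done with Sana.
Mei starts after Declan ends — done with Declan.
Hannah starts after Mei ends — done with Mei.
Lucia starts after Hannah ends.
Every pair is clear; the schedule has no overlaps.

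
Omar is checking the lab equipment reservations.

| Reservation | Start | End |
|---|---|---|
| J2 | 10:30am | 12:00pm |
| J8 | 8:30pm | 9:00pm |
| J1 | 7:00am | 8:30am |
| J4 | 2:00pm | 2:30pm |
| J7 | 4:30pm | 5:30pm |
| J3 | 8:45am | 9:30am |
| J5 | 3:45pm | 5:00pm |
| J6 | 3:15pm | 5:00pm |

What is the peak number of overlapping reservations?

Sweep the timeline, counting +1 at each start and −1 at each end (ends before starts at a tie):
7:00am start J1 → 1
8:30am end J1 → 0
8:45am start J3 → 1
9:30am end J3 → 0
10:30am start J2 → 1
12:00pm end J2 → 0
2:00pm start J4 → 1
2:30pm end J4 → 0
3:15pm start J6 → 1
3:45pm start J5 → 2
4:30pm start J7 → 3
5:00pm end J5 → 2
5:00pm end J6 → 1
5:30pm end J7 → 0
8:30pm start J8 → 1
9:00pm end J8 → 0
Peak is 3, at 4:30pm (J5, J6, J7).

3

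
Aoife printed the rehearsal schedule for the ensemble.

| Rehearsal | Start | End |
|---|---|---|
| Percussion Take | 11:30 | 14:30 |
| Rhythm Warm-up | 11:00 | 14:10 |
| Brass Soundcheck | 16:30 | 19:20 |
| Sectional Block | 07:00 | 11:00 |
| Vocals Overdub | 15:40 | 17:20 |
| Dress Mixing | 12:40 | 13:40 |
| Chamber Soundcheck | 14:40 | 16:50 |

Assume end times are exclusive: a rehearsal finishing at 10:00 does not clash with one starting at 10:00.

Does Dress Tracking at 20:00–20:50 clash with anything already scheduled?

No — it doesn't clash with anything

Sectional Block: ends 11:00 at or before Dress Tracking starts 20:00 → clear.
Rhythm Warm-up: ends 14:10 at or before Dress Tracking starts 20:00 → clear.
Percussion Take: ends 14:30 at or before Dress Tracking starts 20:00 → clear.
Dress Mixing: ends 13:40 at or before Dress Tracking starts 20:00 → clear.
Chamber Soundcheck: ends 16:50 at or before Dress Tracking starts 20:00 → clear.
Vocals Overdub: ends 17:20 at or before Dress Tracking starts 20:00 → clear.
Brass Soundcheck: ends 19:20 at or before Dress Tracking starts 20:00 → clear.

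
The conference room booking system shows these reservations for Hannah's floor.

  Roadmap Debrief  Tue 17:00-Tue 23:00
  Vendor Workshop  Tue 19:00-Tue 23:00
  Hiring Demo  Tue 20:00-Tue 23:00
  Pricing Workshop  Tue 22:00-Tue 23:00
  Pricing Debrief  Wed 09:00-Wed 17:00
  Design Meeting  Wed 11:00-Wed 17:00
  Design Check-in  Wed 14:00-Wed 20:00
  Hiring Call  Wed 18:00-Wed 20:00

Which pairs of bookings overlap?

Sorted by start: Roadmap Debrief, Vendor Workshop, Hiring Demo, Pricing Workshop, Pricing Debrief, Design Meeting, Design Check-in, Hiring Call.
Vendor Workshop starts before Roadmap Debrief ends → Roadmap Debrief and Vendor Workshop overlap.
Hiring Demo starts before Roadmap Debrief ends → Roadmap Debrief and Hiring Demo overlap.
Pricing Workshop starts before Roadmap Debrief ends → Roadmap Debrief and Pricing Workshop overlap.
Pricing Debrief starts after Roadmap Debrief ends, so nothing later overlaps Roadmap Debrief either.
Hiring Demo starts before Vendor Workshop ends → Vendor Workshop and Hiring Demo overlap.
Pricing Workshop starts before Vendor Workshop ends → Vendor Workshop and Pricing Workshop overlap.
Pricing Debrief starts after Vendor Workshop ends, so nothing later overlaps Vendor Workshop either.
Pricing Workshop starts before Hiring Demo ends → Hiring Demo and Pricing Workshop overlap.
Pricing Debrief starts after Hiring Demo ends, so nothing later overlaps Hiring Demo either.
Pricing Debrief starts after Pricing Workshop ends, so nothing later overlaps Pricing Workshop either.
Design Meeting starts before Pricing Debrief ends → Pricing Debrief and Design Meeting overlap.
Design Check-in starts before Pricing Debrief ends → Pricing Debrief and Design Check-in overlap.
Hiring Call starts after Pricing Debrief ends.
Design Check-in starts before Design Meeting ends → Design Meeting and Design Check-in overlap.
Hiring Call starts after Design Meeting ends.
Hiring Call starts before Design Check-in ends → Design Check-in and Hiring Call overlap.

Design Check-in & Design Meeting, Design Check-in & Hiring Call, Design Check-in & Pricing Debrief, Design Meeting & Pricing Debrief, Hiring Demo & Pricing Workshop, Hiring Demo & Roadmap Debrief, Hiring Demo & Vendor Workshop, Pricing Workshop & Roadmap Debrief, Pricing Workshop & Vendor Workshop, Roadmap Debrief & Vendor Workshop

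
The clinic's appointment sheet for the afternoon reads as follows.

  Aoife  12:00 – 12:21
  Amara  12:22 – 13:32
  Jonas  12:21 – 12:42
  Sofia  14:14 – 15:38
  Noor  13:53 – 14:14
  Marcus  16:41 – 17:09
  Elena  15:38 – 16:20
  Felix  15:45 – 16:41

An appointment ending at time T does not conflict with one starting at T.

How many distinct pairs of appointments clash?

2

Sorted by start: Aoife, Jonas, Amara, Noor, Sofia, Elena, Felix, Marcus.
Jonas starts exactly when Aoife ends (back-to-back, no overlap); Aoife is clear from here.
Amara starts before Jonas ends → Jonas and Amara overlap.
Noor starts after Jonas ends; Jonas is clear from here.
Noor starts after Amara ends; Amara is clear from here.
Sofia starts exactly when Noor ends (back-to-back, no overlap); Noor is clear from here.
Elena starts exactly when Sofia ends (back-to-back, no overlap); Sofia is clear from here.
Felix starts before Elena ends → Elena and Felix overlap.
Marcus starts after Elena ends.
Marcus starts exactly when Felix ends (back-to-back, no overlap).
Overlapping pairs: Amara & Jonas, Elena & Felix — 2 in total.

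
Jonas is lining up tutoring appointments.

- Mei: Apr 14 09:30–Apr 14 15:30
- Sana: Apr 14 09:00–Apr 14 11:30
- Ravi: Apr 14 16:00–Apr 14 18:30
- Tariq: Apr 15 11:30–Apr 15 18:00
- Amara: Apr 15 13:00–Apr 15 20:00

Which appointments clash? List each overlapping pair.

Sorted by start: Sana, Mei, Ravi, Tariq, Amara.
Mei starts before Sana ends → Sana and Mei overlap.
Ravi starts after Sana ends, so Sana has no further overlaps.
Ravi starts after Mei ends, so Mei has no further overlaps.
Tariq starts after Ravi ends, so Ravi has no further overlaps.
Amara starts before Tariq ends → Tariq and Amara overlap.

Amara & Tariq, Mei & Sana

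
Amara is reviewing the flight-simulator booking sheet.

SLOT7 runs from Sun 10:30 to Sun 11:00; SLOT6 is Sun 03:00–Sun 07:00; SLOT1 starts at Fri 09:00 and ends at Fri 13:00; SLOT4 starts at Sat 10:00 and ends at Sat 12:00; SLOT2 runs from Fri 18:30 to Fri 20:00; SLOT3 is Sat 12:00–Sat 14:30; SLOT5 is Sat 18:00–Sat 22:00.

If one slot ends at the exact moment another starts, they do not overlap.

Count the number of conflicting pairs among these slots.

0

Sorted by start: SLOT1, SLOT2, SLOT4, SLOT3, SLOT5, SLOT6, SLOT7.
SLOT2 starts after SLOT1 ends, so nothing later overlaps SLOT1 either.
SLOT4 starts after SLOT2 ends, so nothing later overlaps SLOT2 either.
SLOT3 starts exactly when SLOT4 ends (back-to-back, no overlap), so nothing later overlaps SLOT4 either.
SLOT5 starts after SLOT3 ends, so nothing later overlaps SLOT3 either.
SLOT6 starts after SLOT5 ends, so nothing later overlaps SLOT5 either.
SLOT7 starts after SLOT6 ends.
No pair overlaps.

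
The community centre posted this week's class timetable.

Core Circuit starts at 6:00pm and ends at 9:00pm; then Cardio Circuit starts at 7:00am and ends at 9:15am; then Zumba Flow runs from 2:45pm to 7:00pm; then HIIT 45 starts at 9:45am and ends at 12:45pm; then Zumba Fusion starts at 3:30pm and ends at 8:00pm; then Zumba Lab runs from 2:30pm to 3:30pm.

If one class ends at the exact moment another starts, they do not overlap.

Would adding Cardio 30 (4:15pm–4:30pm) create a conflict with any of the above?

Cardio Circuit: ends 9:15am at or before Cardio 30 starts 4:15pm → clear.
HIIT 45: ends 12:45pm at or before Cardio 30 starts 4:15pm → clear.
Zumba Lab: ends 3:30pm at or before Cardio 30 starts 4:15pm → clear.
Zumba Flow: starts 2:45pm before Cardio 30 ends 4:30pm, and ends 7:00pm after Cardio 30 starts 4:15pm → overlap.
Zumba Fusion: starts 3:30pm before Cardio 30 ends 4:30pm, and ends 8:00pm after Cardio 30 starts 4:15pm → overlap.
Core Circuit: starts 6:00pm at or after Cardio 30 ends 4:30pm → clear.
Cardio 30 overlaps Zumba Flow, Zumba Fusion.

Yes — it overlaps Zumba Flow, Zumba Fusion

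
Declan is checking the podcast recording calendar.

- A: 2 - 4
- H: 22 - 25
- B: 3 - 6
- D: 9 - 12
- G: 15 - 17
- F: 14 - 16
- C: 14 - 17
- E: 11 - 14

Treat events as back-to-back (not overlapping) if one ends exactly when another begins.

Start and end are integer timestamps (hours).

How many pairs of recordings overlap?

Sorted by start: A, B, D, E, C, F, G, H.
B starts before A ends → A and B overlap.
D starts after A ends, so A has no further overlaps.
D starts after B ends, so B has no further overlaps.
E starts before D ends → D and E overlap.
C starts after D ends, so D has no further overlaps.
C starts exactly when E ends (back-to-back, no overlap), so E has no further overlaps.
F starts before C ends → C and F overlap.
G starts before C ends → C and G overlap.
H starts after C ends.
G starts before F ends → F and G overlap.
H starts after F ends.
H starts after G ends.
Overlapping pairs: A & B, C & F, C & G, D & E, F & G — 5 in total.

5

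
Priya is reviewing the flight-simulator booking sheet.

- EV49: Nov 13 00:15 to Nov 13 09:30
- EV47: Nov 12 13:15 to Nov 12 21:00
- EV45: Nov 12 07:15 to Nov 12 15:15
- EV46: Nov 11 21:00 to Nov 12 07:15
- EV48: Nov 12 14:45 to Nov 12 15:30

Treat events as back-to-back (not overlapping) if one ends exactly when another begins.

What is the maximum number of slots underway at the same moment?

3

Sweep the timeline, counting +1 at each start and −1 at each end (ends before starts at a tie):
Nov 11 21:00 start EV46 → 1
Nov 12 07:15 end EV46 → 0
Nov 12 07:15 start EV45 → 1
Nov 12 13:15 start EV47 → 2
Nov 12 14:45 start EV48 → 3
Nov 12 15:15 end EV45 → 2
Nov 12 15:30 end EV48 → 1
Nov 12 21:00 end EV47 → 0
Nov 13 00:15 start EV49 → 1
Nov 13 09:30 end EV49 → 0
Peak is 3, at Nov 12 14:45 (EV45, EV47, EV48).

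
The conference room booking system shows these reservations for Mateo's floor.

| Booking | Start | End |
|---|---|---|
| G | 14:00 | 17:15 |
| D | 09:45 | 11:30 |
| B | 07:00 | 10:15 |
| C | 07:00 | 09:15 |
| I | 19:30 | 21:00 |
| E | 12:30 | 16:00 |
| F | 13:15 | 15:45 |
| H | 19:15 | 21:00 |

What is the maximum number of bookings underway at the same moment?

3

Sort all start/end points and keep a running count:
07:00 start B → 1
07:00 start C → 2
09:15 end C → 1
09:45 start D → 2
10:15 end B → 1
11:30 end D → 0
12:30 start E → 1
13:15 start F → 2
14:00 start G → 3
15:45 end F → 2
16:00 end E → 1
17:15 end G → 0
19:15 start H → 1
19:30 start I → 2
21:00 end H → 1
21:00 end I → 0
Peak is 3, at 14:00 (E, F, G).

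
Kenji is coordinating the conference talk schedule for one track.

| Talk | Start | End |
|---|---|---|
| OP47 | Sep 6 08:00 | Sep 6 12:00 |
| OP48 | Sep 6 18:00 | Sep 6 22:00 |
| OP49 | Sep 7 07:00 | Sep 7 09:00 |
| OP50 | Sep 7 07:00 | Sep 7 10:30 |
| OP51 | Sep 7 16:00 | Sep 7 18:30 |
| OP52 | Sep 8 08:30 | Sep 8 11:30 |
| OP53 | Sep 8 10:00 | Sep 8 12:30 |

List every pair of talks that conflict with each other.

OP49 & OP50, OP52 & OP53

Sorted by start: OP47, OP48, OP49, OP50, OP51, OP52, OP53.
OP48 starts after OP47 ends, so OP47 has no further overlaps.
OP49 starts after OP48 ends, so OP48 has no further overlaps.
OP50 starts before OP49 ends → OP49 and OP50 overlap.
OP51 starts after OP49 ends, so OP49 has no further overlaps.
OP51 starts after OP50 ends, so OP50 has no further overlaps.
OP52 starts after OP51 ends, so OP51 has no further overlaps.
OP53 starts before OP52 ends → OP52 and OP53 overlap.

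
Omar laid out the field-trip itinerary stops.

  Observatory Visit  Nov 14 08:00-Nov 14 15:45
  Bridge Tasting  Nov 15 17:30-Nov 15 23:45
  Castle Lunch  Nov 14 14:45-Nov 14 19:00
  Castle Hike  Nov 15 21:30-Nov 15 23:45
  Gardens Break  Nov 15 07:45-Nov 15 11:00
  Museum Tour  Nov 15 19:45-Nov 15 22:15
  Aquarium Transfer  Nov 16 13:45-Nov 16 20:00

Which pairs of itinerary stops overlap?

Two intervals overlap when each starts before the other ends.
Sorted by start: Observatory Visit, Castle Lunch, Gardens Break, Bridge Tasting, Museum Tour, Castle Hike, Aquarium Transfer.
Castle Lunch starts before Observatory Visit ends → Observatory Visit and Castle Lunch overlap.
Gardens Break starts after Observatory Visit ends — done with Observatory Visit.
Gardens Break starts after Castle Lunch ends — done with Castle Lunch.
Bridge Tasting starts after Gardens Break ends — done with Gardens Break.
Museum Tour starts before Bridge Tasting ends → Bridge Tasting and Museum Tour overlap.
Castle Hike starts before Bridge Tasting ends → Bridge Tasting and Castle Hike overlap.
Aquarium Transfer starts after Bridge Tasting ends.
Castle Hike starts before Museum Tour ends → Museum Tour and Castle Hike overlap.
Aquarium Transfer starts after Museum Tour ends.
Aquarium Transfer starts after Castle Hike ends.

Bridge Tasting & Castle Hike, Bridge Tasting & Museum Tour, Castle Hike & Museum Tour, Castle Lunch & Observatory Visit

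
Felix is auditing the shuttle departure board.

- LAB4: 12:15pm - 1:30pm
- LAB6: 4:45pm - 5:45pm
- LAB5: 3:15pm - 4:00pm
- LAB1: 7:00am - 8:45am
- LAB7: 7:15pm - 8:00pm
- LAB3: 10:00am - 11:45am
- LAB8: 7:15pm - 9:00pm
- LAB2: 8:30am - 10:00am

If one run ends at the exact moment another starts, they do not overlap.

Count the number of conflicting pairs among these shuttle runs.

2

Sorted by start: LAB1, LAB2, LAB3, LAB4, LAB5, LAB6, LAB7, LAB8.
LAB2 starts before LAB1 ends → LAB1 and LAB2 overlap.
LAB3 starts after LAB1 ends — done with LAB1.
LAB3 starts exactly when LAB2 ends (back-to-back, no overlap) — done with LAB2.
LAB4 starts after LAB3 ends — done with LAB3.
LAB5 starts after LAB4 ends — done with LAB4.
LAB6 starts after LAB5 ends — done with LAB5.
LAB7 starts after LAB6 ends — done with LAB6.
LAB8 starts before LAB7 ends → LAB7 and LAB8 overlap.
Overlapping pairs: LAB1 & LAB2, LAB7 & LAB8 — 2 in total.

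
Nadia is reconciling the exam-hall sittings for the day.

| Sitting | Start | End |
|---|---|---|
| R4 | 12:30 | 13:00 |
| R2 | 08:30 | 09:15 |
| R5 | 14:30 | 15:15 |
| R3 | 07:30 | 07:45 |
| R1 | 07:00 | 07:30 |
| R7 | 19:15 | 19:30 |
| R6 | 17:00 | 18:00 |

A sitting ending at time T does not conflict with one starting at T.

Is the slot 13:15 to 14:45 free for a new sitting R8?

No — it overlaps R5

R1: ends 07:30 at or before R8 starts 13:15 → clear.
R3: ends 07:45 at or before R8 starts 13:15 → clear.
R2: ends 09:15 at or before R8 starts 13:15 → clear.
R4: ends 13:00 at or before R8 starts 13:15 → clear.
R5: starts 14:30 before R8 ends 14:45, and ends 15:15 after R8 starts 13:15 → overlap.
R6: starts 17:00 at or after R8 ends 14:45 → clear.
R7: starts 19:15 at or after R8 ends 14:45 → clear.
R8 overlaps R5.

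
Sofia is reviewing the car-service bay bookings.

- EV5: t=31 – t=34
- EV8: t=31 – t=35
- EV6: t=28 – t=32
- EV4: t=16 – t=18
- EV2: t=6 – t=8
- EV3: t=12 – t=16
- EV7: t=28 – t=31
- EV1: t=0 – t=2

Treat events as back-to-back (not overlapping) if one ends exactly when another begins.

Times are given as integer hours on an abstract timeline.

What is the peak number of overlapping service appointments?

Sweep the timeline, counting +1 at each start and −1 at each end (ends before starts at a tie):
t=0 start EV1 → 1
t=2 end EV1 → 0
t=6 start EV2 → 1
t=8 end EV2 → 0
t=12 start EV3 → 1
t=16 end EV3 → 0
t=16 start EV4 → 1
t=18 end EV4 → 0
t=28 start EV6 → 1
t=28 start EV7 → 2
t=31 end EV7 → 1
t=31 start EV5 → 2
t=31 start EV8 → 3
t=32 end EV6 → 2
t=34 end EV5 → 1
t=35 end EV8 → 0
Peak is 3, at t=31 (EV5, EV6, EV8).

3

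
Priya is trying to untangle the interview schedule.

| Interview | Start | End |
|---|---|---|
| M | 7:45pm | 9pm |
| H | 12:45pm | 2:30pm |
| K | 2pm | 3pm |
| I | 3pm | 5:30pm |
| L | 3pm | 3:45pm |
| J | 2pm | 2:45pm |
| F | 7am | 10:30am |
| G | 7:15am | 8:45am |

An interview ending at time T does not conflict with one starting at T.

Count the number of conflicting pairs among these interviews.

5

Sorted by start: F, G, H, J, K, I, L, M.
G starts before F ends → F and G overlap.
H starts after F ends — done with F.
H starts after G ends — done with G.
J starts before H ends → H and J overlap.
K starts before H ends → H and K overlap.
I starts after H ends — done with H.
K starts before J ends → J and K overlap.
I starts after J ends — done with J.
I starts exactly when K ends (back-to-back, no overlap) — done with K.
L starts before I ends → I and L overlap.
M starts after I ends.
M starts after L ends.
Overlapping pairs: F & G, H & J, H & K, I & L, J & K — 5 in total.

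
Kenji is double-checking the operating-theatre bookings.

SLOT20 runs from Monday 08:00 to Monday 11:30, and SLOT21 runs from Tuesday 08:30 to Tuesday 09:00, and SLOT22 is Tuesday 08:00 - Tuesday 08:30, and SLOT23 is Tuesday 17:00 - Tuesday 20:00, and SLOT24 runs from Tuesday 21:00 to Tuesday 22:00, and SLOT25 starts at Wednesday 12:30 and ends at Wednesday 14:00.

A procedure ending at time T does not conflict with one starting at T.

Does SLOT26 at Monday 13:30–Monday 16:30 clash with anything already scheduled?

SLOT20: ends Monday 11:30 at or before SLOT26 starts Monday 13:30 → clear.
SLOT22: starts Tuesday 08:00 at or after SLOT26 ends Monday 16:30 → clear.
SLOT21: starts Tuesday 08:30 at or after SLOT26 ends Monday 16:30 → clear.
SLOT23: starts Tuesday 17:00 at or after SLOT26 ends Monday 16:30 → clear.
SLOT24: starts Tuesday 21:00 at or after SLOT26 ends Monday 16:30 → clear.
SLOT25: starts Wednesday 12:30 at or after SLOT26 ends Monday 16:30 → clear.

No — it doesn't clash with anything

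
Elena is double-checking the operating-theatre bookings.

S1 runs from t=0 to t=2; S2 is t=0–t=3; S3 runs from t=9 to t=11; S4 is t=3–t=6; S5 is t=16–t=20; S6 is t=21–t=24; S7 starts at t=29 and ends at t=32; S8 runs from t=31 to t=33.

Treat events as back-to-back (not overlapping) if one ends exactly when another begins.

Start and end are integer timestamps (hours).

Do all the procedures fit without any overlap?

Sorted by start: S1, S2, S4, S3, S5, S6, S7, S8.
S2 starts before S1 ends → S1 and S2 overlap.
That's a conflict, so the schedule is not conflict-free.

No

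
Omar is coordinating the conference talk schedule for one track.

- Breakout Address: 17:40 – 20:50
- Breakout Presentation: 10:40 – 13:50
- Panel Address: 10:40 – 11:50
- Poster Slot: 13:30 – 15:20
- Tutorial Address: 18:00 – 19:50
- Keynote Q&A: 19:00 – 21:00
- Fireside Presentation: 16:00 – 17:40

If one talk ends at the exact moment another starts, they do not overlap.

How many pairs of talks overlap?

Sorted by start: Breakout Presentation, Panel Address, Poster Slot, Fireside Presentation, Breakout Address, Tutorial Address, Keynote Q&A.
Panel Address starts before Breakout Presentation ends → Breakout Presentation and Panel Address overlap.
Poster Slot starts before Breakout Presentation ends → Breakout Presentation and Poster Slot overlap.
Fireside Presentation starts after Breakout Presentation ends, so Breakout Presentation has no further overlaps.
Poster Slot starts after Panel Address ends, so Panel Address has no further overlaps.
Fireside Presentation starts after Poster Slot ends, so Poster Slot has no further overlaps.
Breakout Address starts exactly when Fireside Presentation ends (back-to-back, no overlap), so Fireside Presentation has no further overlaps.
Tutorial Address starts before Breakout Address ends → Breakout Address and Tutorial Address overlap.
Keynote Q&A starts before Breakout Address ends → Breakout Address and Keynote Q&A overlap.
Keynote Q&A starts before Tutorial Address ends → Tutorial Address and Keynote Q&A overlap.
Overlapping pairs: Breakout Address & Keynote Q&A, Breakout Address & Tutorial Address, Breakout Presentation & Panel Address, Breakout Presentation & Poster Slot, Keynote Q&A & Tutorial Address — 5 in total.

5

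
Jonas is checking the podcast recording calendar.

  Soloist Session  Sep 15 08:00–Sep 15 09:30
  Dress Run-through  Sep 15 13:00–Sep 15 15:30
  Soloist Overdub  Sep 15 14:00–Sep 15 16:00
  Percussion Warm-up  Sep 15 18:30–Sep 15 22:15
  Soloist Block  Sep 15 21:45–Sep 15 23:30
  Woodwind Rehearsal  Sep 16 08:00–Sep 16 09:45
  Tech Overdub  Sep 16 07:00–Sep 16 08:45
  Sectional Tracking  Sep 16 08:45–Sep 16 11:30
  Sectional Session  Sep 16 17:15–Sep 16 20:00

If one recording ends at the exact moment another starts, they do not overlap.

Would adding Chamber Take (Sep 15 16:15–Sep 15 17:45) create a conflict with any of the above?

Soloist Session: ends Sep 15 09:30 at or before Chamber Take starts Sep 15 16:15 → clear.
Dress Run-through: ends Sep 15 15:30 at or before Chamber Take starts Sep 15 16:15 → clear.
Soloist Overdub: ends Sep 15 16:00 at or before Chamber Take starts Sep 15 16:15 → clear.
Percussion Warm-up: starts Sep 15 18:30 at or after Chamber Take ends Sep 15 17:45 → clear.
Soloist Block: starts Sep 15 21:45 at or after Chamber Take ends Sep 15 17:45 → clear.
Tech Overdub: starts Sep 16 07:00 at or after Chamber Take ends Sep 15 17:45 → clear.
Woodwind Rehearsal: starts Sep 16 08:00 at or after Chamber Take ends Sep 15 17:45 → clear.
Sectional Tracking: starts Sep 16 08:45 at or after Chamber Take ends Sep 15 17:45 → clear.
Sectional Session: starts Sep 16 17:15 at or after Chamber Take ends Sep 15 17:45 → clear.

No — it doesn't clash with anything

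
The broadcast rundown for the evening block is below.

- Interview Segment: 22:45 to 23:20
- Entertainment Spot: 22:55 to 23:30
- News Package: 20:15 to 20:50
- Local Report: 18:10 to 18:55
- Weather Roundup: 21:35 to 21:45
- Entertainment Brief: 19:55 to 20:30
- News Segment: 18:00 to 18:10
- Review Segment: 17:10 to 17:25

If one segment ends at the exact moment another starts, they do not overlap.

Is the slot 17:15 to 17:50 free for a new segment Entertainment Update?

Review Segment: starts 17:10 before Entertainment Update ends 17:50, and ends 17:25 after Entertainment Update starts 17:15 → overlap.
News Segment: starts 18:00 at or after Entertainment Update ends 17:50 → clear.
Local Report: starts 18:10 at or after Entertainment Update ends 17:50 → clear.
Entertainment Brief: starts 19:55 at or after Entertainment Update ends 17:50 → clear.
News Package: starts 20:15 at or after Entertainment Update ends 17:50 → clear.
Weather Roundup: starts 21:35 at or after Entertainment Update ends 17:50 → clear.
Interview Segment: starts 22:45 at or after Entertainment Update ends 17:50 → clear.
Entertainment Spot: starts 22:55 at or after Entertainment Update ends 17:50 → clear.
Entertainment Update overlaps Review Segment.

No — it overlaps Review Segment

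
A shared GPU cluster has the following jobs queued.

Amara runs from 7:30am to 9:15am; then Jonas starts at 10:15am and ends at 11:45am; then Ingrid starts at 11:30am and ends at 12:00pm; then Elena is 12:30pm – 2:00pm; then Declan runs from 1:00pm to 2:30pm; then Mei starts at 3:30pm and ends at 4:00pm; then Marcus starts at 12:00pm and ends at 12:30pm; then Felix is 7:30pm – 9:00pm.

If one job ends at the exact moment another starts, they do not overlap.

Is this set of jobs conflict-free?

No

Check each pair: they overlap iff neither finishes before the other starts.
Sorted by start: Amara, Jonas, Ingrid, Marcus, Elena, Declan, Mei, Felix.
Jonas starts after Amara ends; Amara is clear from here.
Ingrid starts before Jonas ends → Jonas and Ingrid overlap.
That's a conflict, so the schedule is not conflict-free.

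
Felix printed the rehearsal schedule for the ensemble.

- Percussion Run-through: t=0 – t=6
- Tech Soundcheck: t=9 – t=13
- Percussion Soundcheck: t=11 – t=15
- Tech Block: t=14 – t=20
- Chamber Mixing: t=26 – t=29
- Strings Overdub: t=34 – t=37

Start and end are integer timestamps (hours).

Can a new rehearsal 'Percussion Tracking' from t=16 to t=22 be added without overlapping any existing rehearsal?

No — it overlaps Tech Block

Percussion Run-through: ends t=6 at or before Percussion Tracking starts t=16 → clear.
Tech Soundcheck: ends t=13 at or before Percussion Tracking starts t=16 → clear.
Percussion Soundcheck: ends t=15 at or before Percussion Tracking starts t=16 → clear.
Tech Block: starts t=14 before Percussion Tracking ends t=22, and ends t=20 after Percussion Tracking starts t=16 → overlap.
Chamber Mixing: starts t=26 at or after Percussion Tracking ends t=22 → clear.
Strings Overdub: starts t=34 at or after Percussion Tracking ends t=22 → clear.
Percussion Tracking overlaps Tech Block.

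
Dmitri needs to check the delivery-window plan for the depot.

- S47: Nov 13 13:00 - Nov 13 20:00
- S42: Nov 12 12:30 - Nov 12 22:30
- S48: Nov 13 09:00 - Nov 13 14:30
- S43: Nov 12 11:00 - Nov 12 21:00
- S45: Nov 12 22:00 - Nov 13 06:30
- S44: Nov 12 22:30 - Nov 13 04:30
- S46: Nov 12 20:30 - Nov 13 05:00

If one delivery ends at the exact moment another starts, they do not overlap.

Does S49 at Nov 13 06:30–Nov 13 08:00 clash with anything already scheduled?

S43: ends Nov 12 21:00 at or before S49 starts Nov 13 06:30 → clear.
S42: ends Nov 12 22:30 at or before S49 starts Nov 13 06:30 → clear.
S46: ends Nov 13 05:00 at or before S49 starts Nov 13 06:30 → clear.
S45: ends Nov 13 06:30 at or before S49 starts Nov 13 06:30 → clear.
S44: ends Nov 13 04:30 at or before S49 starts Nov 13 06:30 → clear.
S48: starts Nov 13 09:00 at or after S49 ends Nov 13 08:00 → clear.
S47: starts Nov 13 13:00 at or after S49 ends Nov 13 08:00 → clear.

No — it doesn't clash with anything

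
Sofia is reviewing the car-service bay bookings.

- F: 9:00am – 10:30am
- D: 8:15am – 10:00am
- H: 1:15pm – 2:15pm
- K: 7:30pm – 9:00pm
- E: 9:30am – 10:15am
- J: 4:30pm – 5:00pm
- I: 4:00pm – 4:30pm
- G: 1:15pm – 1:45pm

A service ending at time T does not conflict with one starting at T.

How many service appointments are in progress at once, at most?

3

Sort all start/end points and keep a running count:
8:15am start D → 1
9:00am start F → 2
9:30am start E → 3
10:00am end D → 2
10:15am end E → 1
10:30am end F → 0
1:15pm start G → 1
1:15pm start H → 2
1:45pm end G → 1
2:15pm end H → 0
4:00pm start I → 1
4:30pm end I → 0
4:30pm start J → 1
5:00pm end J → 0
7:30pm start K → 1
9:00pm end K → 0
Peak is 3, at 9:30am (D, E, F).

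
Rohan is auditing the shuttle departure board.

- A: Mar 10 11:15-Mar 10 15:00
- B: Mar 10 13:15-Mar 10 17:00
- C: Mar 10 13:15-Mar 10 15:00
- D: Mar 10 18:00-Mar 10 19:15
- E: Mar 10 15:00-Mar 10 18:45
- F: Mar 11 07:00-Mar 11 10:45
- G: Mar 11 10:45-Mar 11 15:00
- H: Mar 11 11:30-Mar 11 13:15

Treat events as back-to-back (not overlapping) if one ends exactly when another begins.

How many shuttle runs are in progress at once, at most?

3

Walk through starts and ends in time order (an end at T is processed before a start at T):
Mar 10 11:15 start A → 1
Mar 10 13:15 start B → 2
Mar 10 13:15 start C → 3
Mar 10 15:00 end A → 2
Mar 10 15:00 end C → 1
Mar 10 15:00 start E → 2
Mar 10 17:00 end B → 1
Mar 10 18:00 start D → 2
Mar 10 18:45 end E → 1
Mar 10 19:15 end D → 0
Mar 11 07:00 start F → 1
Mar 11 10:45 end F → 0
Mar 11 10:45 start G → 1
Mar 11 11:30 start H → 2
Mar 11 13:15 end H → 1
Mar 11 15:00 end G → 0
Peak is 3, at Mar 10 13:15 (A, B, C).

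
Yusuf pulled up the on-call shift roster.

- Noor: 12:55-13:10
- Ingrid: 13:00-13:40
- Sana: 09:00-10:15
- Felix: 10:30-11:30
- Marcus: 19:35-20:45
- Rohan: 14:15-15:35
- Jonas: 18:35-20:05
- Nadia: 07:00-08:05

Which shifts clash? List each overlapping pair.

Check each pair: they overlap iff neither finishes before the other starts.
Sorted by start: Nadia, Sana, Felix, Noor, Ingrid, Rohan, Jonas, Marcus.
Sana starts after Nadia ends; Nadia is clear from here.
Felix starts after Sana ends; Sana is clear from here.
Noor starts after Felix ends; Felix is clear from here.
Ingrid starts before Noor ends → Noor and Ingrid overlap.
Rohan starts after Noor ends; Noor is clear from here.
Rohan starts after Ingrid ends; Ingrid is clear from here.
Jonas starts after Rohan ends; Rohan is clear from here.
Marcus starts before Jonas ends → Jonas and Marcus overlap.

Ingrid & Noor, Jonas & Marcus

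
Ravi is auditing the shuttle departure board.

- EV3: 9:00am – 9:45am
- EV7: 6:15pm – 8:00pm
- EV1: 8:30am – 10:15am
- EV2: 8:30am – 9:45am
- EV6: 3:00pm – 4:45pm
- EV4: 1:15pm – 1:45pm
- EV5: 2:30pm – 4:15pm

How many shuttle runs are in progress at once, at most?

3

Walk through starts and ends in time order (an end at T is processed before a start at T):
8:30am start EV1 → 1
8:30am start EV2 → 2
9:00am start EV3 → 3
9:45am end EV2 → 2
9:45am end EV3 → 1
10:15am end EV1 → 0
1:15pm start EV4 → 1
1:45pm end EV4 → 0
2:30pm start EV5 → 1
3:00pm start EV6 → 2
4:15pm end EV5 → 1
4:45pm end EV6 → 0
6:15pm start EV7 → 1
8:00pm end EV7 → 0
Peak is 3, at 9:00am (EV1, EV2, EV3).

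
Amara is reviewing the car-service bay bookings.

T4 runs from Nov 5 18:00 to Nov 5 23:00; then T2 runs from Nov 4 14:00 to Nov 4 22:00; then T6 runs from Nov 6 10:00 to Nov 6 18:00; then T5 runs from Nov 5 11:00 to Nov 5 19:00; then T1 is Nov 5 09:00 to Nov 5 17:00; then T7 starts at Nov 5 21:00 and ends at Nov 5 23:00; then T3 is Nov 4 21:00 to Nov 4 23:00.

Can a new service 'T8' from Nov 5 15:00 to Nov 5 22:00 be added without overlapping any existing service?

No — it overlaps T1, T4, T5, T7

T2: ends Nov 4 22:00 at or before T8 starts Nov 5 15:00 → clear.
T3: ends Nov 4 23:00 at or before T8 starts Nov 5 15:00 → clear.
T1: starts Nov 5 09:00 before T8 ends Nov 5 22:00, and ends Nov 5 17:00 after T8 starts Nov 5 15:00 → overlap.
T5: starts Nov 5 11:00 before T8 ends Nov 5 22:00, and ends Nov 5 19:00 after T8 starts Nov 5 15:00 → overlap.
T4: starts Nov 5 18:00 before T8 ends Nov 5 22:00, and ends Nov 5 23:00 after T8 starts Nov 5 15:00 → overlap.
T7: starts Nov 5 21:00 before T8 ends Nov 5 22:00, and ends Nov 5 23:00 after T8 starts Nov 5 15:00 → overlap.
T6: starts Nov 6 10:00 at or after T8 ends Nov 5 22:00 → clear.
T8 overlaps T1, T4, T5, T7.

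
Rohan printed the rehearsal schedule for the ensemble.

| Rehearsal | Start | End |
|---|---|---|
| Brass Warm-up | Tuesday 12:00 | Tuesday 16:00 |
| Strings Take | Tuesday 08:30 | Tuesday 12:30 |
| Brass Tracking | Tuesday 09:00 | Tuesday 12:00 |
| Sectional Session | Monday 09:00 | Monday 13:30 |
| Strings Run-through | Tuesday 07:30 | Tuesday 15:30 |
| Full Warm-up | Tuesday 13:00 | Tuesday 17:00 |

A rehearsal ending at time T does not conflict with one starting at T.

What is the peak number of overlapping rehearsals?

Sort all start/end points and keep a running count:
Monday 09:00 start Sectional Session → 1
Monday 13:30 end Sectional Session → 0
Tuesday 07:30 start Strings Run-through → 1
Tuesday 08:30 start Strings Take → 2
Tuesday 09:00 start Brass Tracking → 3
Tuesday 12:00 end Brass Tracking → 2
Tuesday 12:00 start Brass Warm-up → 3
Tuesday 12:30 end Strings Take → 2
Tuesday 13:00 start Full Warm-up → 3
Tuesday 15:30 end Strings Run-through → 2
Tuesday 16:00 end Brass Warm-up → 1
Tuesday 17:00 end Full Warm-up → 0
Peak is 3, at Tuesday 09:00 (Brass Tracking, Strings Run-through, Strings Take).

3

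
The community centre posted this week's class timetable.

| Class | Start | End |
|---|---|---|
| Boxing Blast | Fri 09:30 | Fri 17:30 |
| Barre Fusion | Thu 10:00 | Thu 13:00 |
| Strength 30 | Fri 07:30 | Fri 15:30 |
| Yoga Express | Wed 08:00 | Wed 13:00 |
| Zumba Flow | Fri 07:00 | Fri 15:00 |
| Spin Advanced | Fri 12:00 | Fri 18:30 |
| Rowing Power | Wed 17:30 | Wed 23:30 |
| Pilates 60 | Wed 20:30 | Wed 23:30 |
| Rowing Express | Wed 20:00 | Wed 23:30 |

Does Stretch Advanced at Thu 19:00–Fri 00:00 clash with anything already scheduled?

No — it doesn't clash with anything

Yoga Express: ends Wed 13:00 at or before Stretch Advanced starts Thu 19:00 → clear.
Rowing Power: ends Wed 23:30 at or before Stretch Advanced starts Thu 19:00 → clear.
Rowing Express: ends Wed 23:30 at or before Stretch Advanced starts Thu 19:00 → clear.
Pilates 60: ends Wed 23:30 at or before Stretch Advanced starts Thu 19:00 → clear.
Barre Fusion: ends Thu 13:00 at or before Stretch Advanced starts Thu 19:00 → clear.
Zumba Flow: starts Fri 07:00 at or after Stretch Advanced ends Fri 00:00 → clear.
Strength 30: starts Fri 07:30 at or after Stretch Advanced ends Fri 00:00 → clear.
Boxing Blast: starts Fri 09:30 at or after Stretch Advanced ends Fri 00:00 → clear.
Spin Advanced: starts Fri 12:00 at or after Stretch Advanced ends Fri 00:00 → clear.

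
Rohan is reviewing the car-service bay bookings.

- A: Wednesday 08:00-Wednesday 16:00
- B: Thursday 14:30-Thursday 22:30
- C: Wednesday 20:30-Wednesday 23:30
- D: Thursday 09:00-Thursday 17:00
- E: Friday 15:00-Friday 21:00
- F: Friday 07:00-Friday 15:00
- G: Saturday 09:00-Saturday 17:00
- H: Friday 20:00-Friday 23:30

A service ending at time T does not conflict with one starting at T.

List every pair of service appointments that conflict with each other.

B & D, E & H

Sorted by start: A, C, D, B, F, E, H, G.
C starts after A ends; A is clear from here.
D starts after C ends; C is clear from here.
B starts before D ends → D and B overlap.
F starts after D ends; D is clear from here.
F starts after B ends; B is clear from here.
E starts exactly when F ends (back-to-back, no overlap); F is clear from here.
H starts before E ends → E and H overlap.
G starts after E ends.
G starts after H ends.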